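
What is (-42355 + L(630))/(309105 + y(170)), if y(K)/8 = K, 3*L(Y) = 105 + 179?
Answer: -126781/931395 ≈ -0.13612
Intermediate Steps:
L(Y) = 284/3 (L(Y) = (105 + 179)/3 = (⅓)*284 = 284/3)
y(K) = 8*K
(-42355 + L(630))/(309105 + y(170)) = (-42355 + 284/3)/(309105 + 8*170) = -126781/(3*(309105 + 1360)) = -126781/3/310465 = -126781/3*1/310465 = -126781/931395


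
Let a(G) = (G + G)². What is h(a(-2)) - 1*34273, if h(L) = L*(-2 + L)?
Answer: -34049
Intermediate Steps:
a(G) = 4*G² (a(G) = (2*G)² = 4*G²)
h(a(-2)) - 1*34273 = (4*(-2)²)*(-2 + 4*(-2)²) - 1*34273 = (4*4)*(-2 + 4*4) - 34273 = 16*(-2 + 16) - 34273 = 16*14 - 34273 = 224 - 34273 = -34049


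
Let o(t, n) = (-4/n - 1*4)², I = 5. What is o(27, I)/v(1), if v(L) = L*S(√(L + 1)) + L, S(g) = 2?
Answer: 192/25 ≈ 7.6800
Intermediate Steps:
o(t, n) = (-4 - 4/n)² (o(t, n) = (-4/n - 4)² = (-4 - 4/n)²)
v(L) = 3*L (v(L) = L*2 + L = 2*L + L = 3*L)
o(27, I)/v(1) = (16*(1 + 5)²/5²)/((3*1)) = (16*(1/25)*6²)/3 = (16*(1/25)*36)*(⅓) = (576/25)*(⅓) = 192/25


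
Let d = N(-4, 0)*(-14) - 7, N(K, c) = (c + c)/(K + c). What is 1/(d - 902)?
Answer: -1/909 ≈ -0.0011001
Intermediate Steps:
N(K, c) = 2*c/(K + c) (N(K, c) = (2*c)/(K + c) = 2*c/(K + c))
d = -7 (d = (2*0/(-4 + 0))*(-14) - 7 = (2*0/(-4))*(-14) - 7 = (2*0*(-1/4))*(-14) - 7 = 0*(-14) - 7 = 0 - 7 = -7)
1/(d - 902) = 1/(-7 - 902) = 1/(-909) = -1/909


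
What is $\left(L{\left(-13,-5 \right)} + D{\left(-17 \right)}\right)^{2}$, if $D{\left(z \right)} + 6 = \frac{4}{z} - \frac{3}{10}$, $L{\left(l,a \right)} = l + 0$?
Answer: $\frac{11029041}{28900} \approx 381.63$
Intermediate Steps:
$L{\left(l,a \right)} = l$
$D{\left(z \right)} = - \frac{63}{10} + \frac{4}{z}$ ($D{\left(z \right)} = -6 + \left(\frac{4}{z} - \frac{3}{10}\right) = -6 - \left(\frac{3}{10} - \frac{4}{z}\right) = - \frac{63}{10} + \frac{4}{z}$)
$\left(L{\left(-13,-5 \right)} + D{\left(-17 \right)}\right)^{2} = \left(-13 - \left(\frac{63}{10} - \frac{4}{-17}\right)\right)^{2} = \left(-13 + \left(- \frac{63}{10} + 4 \left(- \frac{1}{17}\right)\right)\right)^{2} = \left(-13 - \frac{1111}{170}\right)^{2} = \left(- \frac{3321}{170}\right)^{2} = \frac{11029041}{28900}$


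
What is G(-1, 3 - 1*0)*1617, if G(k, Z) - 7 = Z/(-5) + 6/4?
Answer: 127743/10 ≈ 12774.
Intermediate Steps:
G(k, Z) = 17/2 - Z/5 (G(k, Z) = 7 + (Z/(-5) + 6/4) = 7 + (Z*(-⅕) + 6*(¼)) = 7 + (-Z/5 + 3/2) = 7 + (3/2 - Z/5) = 17/2 - Z/5)
G(-1, 3 - 1*0)*1617 = (17/2 - (3 - 1*0)/5)*1617 = (17/2 - (3 + 0)/5)*1617 = (17/2 - ⅕*3)*1617 = (17/2 - ⅗)*1617 = (79/10)*1617 = 127743/10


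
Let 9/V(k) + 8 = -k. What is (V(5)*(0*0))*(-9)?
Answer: 0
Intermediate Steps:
V(k) = 9/(-8 - k)
(V(5)*(0*0))*(-9) = ((-9/(8 + 5))*(0*0))*(-9) = (-9/13*0)*(-9) = (-9*1/13*0)*(-9) = -9/13*0*(-9) = 0*(-9) = 0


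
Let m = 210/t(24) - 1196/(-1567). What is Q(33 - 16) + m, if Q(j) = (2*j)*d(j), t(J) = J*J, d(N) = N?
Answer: 87119357/150432 ≈ 579.13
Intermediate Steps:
t(J) = J**2
Q(j) = 2*j**2 (Q(j) = (2*j)*j = 2*j**2)
m = 169661/150432 (m = 210/(24**2) - 1196/(-1567) = 210/576 - 1196*(-1/1567) = 210*(1/576) + 1196/1567 = 35/96 + 1196/1567 = 169661/150432 ≈ 1.1278)
Q(33 - 16) + m = 2*(33 - 16)**2 + 169661/150432 = 2*17**2 + 169661/150432 = 2*289 + 169661/150432 = 578 + 169661/150432 = 87119357/150432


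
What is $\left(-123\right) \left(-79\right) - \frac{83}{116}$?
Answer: $\frac{1127089}{116} \approx 9716.3$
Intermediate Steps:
$\left(-123\right) \left(-79\right) - \frac{83}{116} = 9717 - \frac{83}{116} = \frac{1127089}{116}$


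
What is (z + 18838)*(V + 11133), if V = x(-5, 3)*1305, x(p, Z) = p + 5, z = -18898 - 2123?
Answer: -24303339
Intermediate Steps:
z = -21021
x(p, Z) = 5 + p
V = 0 (V = (5 - 5)*1305 = 0*1305 = 0)
(z + 18838)*(V + 11133) = (-21021 + 18838)*(0 + 11133) = -2183*11133 = -24303339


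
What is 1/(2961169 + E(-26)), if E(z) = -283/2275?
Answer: 2275/6736659192 ≈ 3.3770e-7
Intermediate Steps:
E(z) = -283/2275 (E(z) = -283*1/2275 = -283/2275)
1/(2961169 + E(-26)) = 1/(2961169 - 283/2275) = 1/(6736659192/2275) = 2275/6736659192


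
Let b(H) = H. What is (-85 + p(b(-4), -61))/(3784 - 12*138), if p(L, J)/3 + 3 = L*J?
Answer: 319/1064 ≈ 0.29981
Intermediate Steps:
p(L, J) = -9 + 3*J*L (p(L, J) = -9 + 3*(L*J) = -9 + 3*(J*L) = -9 + 3*J*L)
(-85 + p(b(-4), -61))/(3784 - 12*138) = (-85 + (-9 + 3*(-61)*(-4)))/(3784 - 12*138) = (-85 + (-9 + 732))/(3784 - 1656) = (-85 + 723)/2128 = 638*(1/2128) = 319/1064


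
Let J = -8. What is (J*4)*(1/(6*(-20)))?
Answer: 4/15 ≈ 0.26667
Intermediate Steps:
(J*4)*(1/(6*(-20))) = (-8*4)*(1/(6*(-20))) = -16*(-1)/(3*20) = -32*(-1/120) = 4/15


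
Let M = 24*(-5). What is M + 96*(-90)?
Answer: -8760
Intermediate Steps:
M = -120
M + 96*(-90) = -120 + 96*(-90) = -120 - 8640 = -8760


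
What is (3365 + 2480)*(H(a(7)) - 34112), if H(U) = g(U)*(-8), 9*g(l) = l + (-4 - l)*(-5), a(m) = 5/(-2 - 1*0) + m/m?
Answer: -1794976120/9 ≈ -1.9944e+8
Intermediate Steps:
a(m) = -3/2 (a(m) = 5/(-2 + 0) + 1 = 5/(-2) + 1 = 5*(-1/2) + 1 = -5/2 + 1 = -3/2)
g(l) = 20/9 + 2*l/3 (g(l) = (l + (-4 - l)*(-5))/9 = (l + (20 + 5*l))/9 = (20 + 6*l)/9 = 20/9 + 2*l/3)
H(U) = -160/9 - 16*U/3 (H(U) = (20/9 + 2*U/3)*(-8) = -160/9 - 16*U/3)
(3365 + 2480)*(H(a(7)) - 34112) = (3365 + 2480)*((-160/9 - 16/3*(-3/2)) - 34112) = 5845*((-160/9 + 8) - 34112) = 5845*(-88/9 - 34112) = 5845*(-307096/9) = -1794976120/9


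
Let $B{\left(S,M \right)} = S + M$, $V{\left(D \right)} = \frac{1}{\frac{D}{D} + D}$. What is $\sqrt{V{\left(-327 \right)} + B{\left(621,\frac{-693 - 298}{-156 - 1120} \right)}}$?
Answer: $\frac{\sqrt{6724327071671}}{103994} \approx 24.935$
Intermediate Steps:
$V{\left(D \right)} = \frac{1}{1 + D}$
$B{\left(S,M \right)} = M + S$
$\sqrt{V{\left(-327 \right)} + B{\left(621,\frac{-693 - 298}{-156 - 1120} \right)}} = \sqrt{\frac{1}{1 - 327} + \left(\frac{-693 - 298}{-156 - 1120} + 621\right)} = \sqrt{\frac{1}{-326} + \left(- \frac{991}{-1276} + 621\right)} = \sqrt{- \frac{1}{326} + \left(\left(-991\right) \left(- \frac{1}{1276}\right) + 621\right)} = \sqrt{- \frac{1}{326} + \left(\frac{991}{1276} + 621\right)} = \sqrt{- \frac{1}{326} + \frac{793387}{1276}} = \sqrt{\frac{129321443}{207988}} = \frac{\sqrt{6724327071671}}{103994}$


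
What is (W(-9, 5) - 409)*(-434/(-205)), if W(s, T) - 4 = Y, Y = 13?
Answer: -170128/205 ≈ -829.89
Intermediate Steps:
W(s, T) = 17 (W(s, T) = 4 + 13 = 17)
(W(-9, 5) - 409)*(-434/(-205)) = (17 - 409)*(-434/(-205)) = -(-170128)*(-1)/205 = -392*434/205 = -170128/205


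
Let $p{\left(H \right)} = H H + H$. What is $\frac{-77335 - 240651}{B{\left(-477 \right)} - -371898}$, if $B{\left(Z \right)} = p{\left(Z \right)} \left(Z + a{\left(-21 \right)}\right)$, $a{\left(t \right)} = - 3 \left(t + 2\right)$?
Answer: $\frac{158993}{47494971} \approx 0.0033476$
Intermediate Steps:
$a{\left(t \right)} = -6 - 3 t$ ($a{\left(t \right)} = - 3 \left(2 + t\right) = -6 - 3 t$)
$p{\left(H \right)} = H + H^{2}$ ($p{\left(H \right)} = H^{2} + H = H + H^{2}$)
$B{\left(Z \right)} = Z \left(1 + Z\right) \left(57 + Z\right)$ ($B{\left(Z \right)} = Z \left(1 + Z\right) \left(Z - -57\right) = Z \left(1 + Z\right) \left(Z + \left(-6 + 63\right)\right) = Z \left(1 + Z\right) \left(Z + 57\right) = Z \left(1 + Z\right) \left(57 + Z\right)$)
$\frac{-77335 - 240651}{B{\left(-477 \right)} - -371898} = \frac{-77335 - 240651}{- 477 \left(1 - 477\right) \left(57 - 477\right) - -371898} = - \frac{317986}{\left(-477\right) \left(-476\right) \left(-420\right) + 371898} = - \frac{317986}{-95361840 + 371898} = - \frac{317986}{-94989942} = \left(-317986\right) \left(- \frac{1}{94989942}\right) = \frac{158993}{47494971}$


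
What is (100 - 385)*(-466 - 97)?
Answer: 160455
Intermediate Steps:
(100 - 385)*(-466 - 97) = -285*(-563) = 160455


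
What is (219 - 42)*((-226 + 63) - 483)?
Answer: -114342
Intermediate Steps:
(219 - 42)*((-226 + 63) - 483) = 177*(-163 - 483) = 177*(-646) = -114342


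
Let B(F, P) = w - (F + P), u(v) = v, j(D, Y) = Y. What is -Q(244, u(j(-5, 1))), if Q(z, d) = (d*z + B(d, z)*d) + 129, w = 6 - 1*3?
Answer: -131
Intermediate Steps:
w = 3 (w = 6 - 3 = 3)
B(F, P) = 3 - F - P (B(F, P) = 3 - (F + P) = 3 + (-F - P) = 3 - F - P)
Q(z, d) = 129 + d*z + d*(3 - d - z) (Q(z, d) = (d*z + (3 - d - z)*d) + 129 = (d*z + d*(3 - d - z)) + 129 = 129 + d*z + d*(3 - d - z))
-Q(244, u(j(-5, 1))) = -(129 - 1*1² + 3*1) = -(129 - 1*1 + 3) = -(129 - 1 + 3) = -1*131 = -131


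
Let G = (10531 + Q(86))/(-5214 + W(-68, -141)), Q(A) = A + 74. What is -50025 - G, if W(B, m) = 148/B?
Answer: -4435785128/88675 ≈ -50023.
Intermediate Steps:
Q(A) = 74 + A
G = -181747/88675 (G = (10531 + (74 + 86))/(-5214 + 148/(-68)) = (10531 + 160)/(-5214 + 148*(-1/68)) = 10691/(-5214 - 37/17) = 10691/(-88675/17) = 10691*(-17/88675) = -181747/88675 ≈ -2.0496)
-50025 - G = -50025 - 1*(-181747/88675) = -50025 + 181747/88675 = -4435785128/88675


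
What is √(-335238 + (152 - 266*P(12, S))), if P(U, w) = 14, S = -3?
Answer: I*√338810 ≈ 582.07*I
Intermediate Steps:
√(-335238 + (152 - 266*P(12, S))) = √(-335238 + (152 - 266*14)) = √(-335238 + (152 - 3724)) = √(-335238 - 3572) = √(-338810) = I*√338810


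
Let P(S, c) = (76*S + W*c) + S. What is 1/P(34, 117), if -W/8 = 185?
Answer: -1/170542 ≈ -5.8637e-6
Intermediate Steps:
W = -1480 (W = -8*185 = -1480)
P(S, c) = -1480*c + 77*S (P(S, c) = (76*S - 1480*c) + S = (-1480*c + 76*S) + S = -1480*c + 77*S)
1/P(34, 117) = 1/(-1480*117 + 77*34) = 1/(-173160 + 2618) = 1/(-170542) = -1/170542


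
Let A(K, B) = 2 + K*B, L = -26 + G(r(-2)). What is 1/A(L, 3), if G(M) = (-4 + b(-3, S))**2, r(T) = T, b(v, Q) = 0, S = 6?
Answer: -1/28 ≈ -0.035714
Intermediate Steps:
G(M) = 16 (G(M) = (-4 + 0)**2 = (-4)**2 = 16)
L = -10 (L = -26 + 16 = -10)
A(K, B) = 2 + B*K
1/A(L, 3) = 1/(2 + 3*(-10)) = 1/(2 - 30) = 1/(-28) = -1/28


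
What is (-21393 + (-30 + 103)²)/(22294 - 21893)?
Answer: -16064/401 ≈ -40.060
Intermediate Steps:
(-21393 + (-30 + 103)²)/(22294 - 21893) = (-21393 + 73²)/401 = (-21393 + 5329)*(1/401) = -16064*1/401 = -16064/401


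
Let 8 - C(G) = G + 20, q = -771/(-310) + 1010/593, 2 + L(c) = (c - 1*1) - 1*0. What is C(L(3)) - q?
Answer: -2976263/183830 ≈ -16.190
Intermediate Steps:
L(c) = -3 + c (L(c) = -2 + ((c - 1*1) - 1*0) = -2 + ((c - 1) + 0) = -2 + ((-1 + c) + 0) = -2 + (-1 + c) = -3 + c)
q = 770303/183830 (q = -771*(-1/310) + 1010*(1/593) = 771/310 + 1010/593 = 770303/183830 ≈ 4.1903)
C(G) = -12 - G (C(G) = 8 - (G + 20) = 8 - (20 + G) = 8 + (-20 - G) = -12 - G)
C(L(3)) - q = (-12 - (-3 + 3)) - 1*770303/183830 = (-12 - 1*0) - 770303/183830 = (-12 + 0) - 770303/183830 = -12 - 770303/183830 = -2976263/183830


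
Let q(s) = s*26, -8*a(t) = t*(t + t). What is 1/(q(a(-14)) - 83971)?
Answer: -1/85245 ≈ -1.1731e-5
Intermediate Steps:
a(t) = -t**2/4 (a(t) = -t*(t + t)/8 = -t*2*t/8 = -t**2/4)
q(s) = 26*s
1/(q(a(-14)) - 83971) = 1/(26*(-1/4*(-14)**2) - 83971) = 1/(26*(-1/4*196) - 83971) = 1/(26*(-49) - 83971) = 1/(-1274 - 83971) = 1/(-85245) = -1/85245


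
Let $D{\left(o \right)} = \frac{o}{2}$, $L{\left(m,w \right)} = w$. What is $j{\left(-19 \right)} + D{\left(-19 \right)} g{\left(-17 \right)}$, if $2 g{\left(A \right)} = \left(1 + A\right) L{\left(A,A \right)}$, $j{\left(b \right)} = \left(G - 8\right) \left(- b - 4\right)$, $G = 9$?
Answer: $-1277$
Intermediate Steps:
$j{\left(b \right)} = -4 - b$ ($j{\left(b \right)} = \left(9 - 8\right) \left(- b - 4\right) = 1 \left(-4 - b\right) = -4 - b$)
$D{\left(o \right)} = \frac{o}{2}$ ($D{\left(o \right)} = o \frac{1}{2} = \frac{o}{2}$)
$g{\left(A \right)} = \frac{A \left(1 + A\right)}{2}$ ($g{\left(A \right)} = \frac{\left(1 + A\right) A}{2} = \frac{A \left(1 + A\right)}{2}$)
$j{\left(-19 \right)} + D{\left(-19 \right)} g{\left(-17 \right)} = \left(-4 - -19\right) + \frac{1}{2} \left(-19\right) \frac{1}{2} \left(-17\right) \left(1 - 17\right) = \left(-4 + 19\right) - \frac{19 \cdot \frac{1}{2} \left(-17\right) \left(-16\right)}{2} = 15 - 1292 = -1277$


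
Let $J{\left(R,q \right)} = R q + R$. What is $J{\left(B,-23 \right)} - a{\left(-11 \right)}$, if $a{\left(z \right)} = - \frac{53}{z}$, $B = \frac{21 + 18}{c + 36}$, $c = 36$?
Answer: $- \frac{2209}{132} \approx -16.735$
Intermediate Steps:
$B = \frac{13}{24}$ ($B = \frac{21 + 18}{36 + 36} = \frac{39}{72} = 39 \cdot \frac{1}{72} = \frac{13}{24} \approx 0.54167$)
$J{\left(R,q \right)} = R + R q$
$J{\left(B,-23 \right)} - a{\left(-11 \right)} = \frac{13 \left(1 - 23\right)}{24} - - \frac{53}{-11} = \frac{13}{24} \left(-22\right) - \left(-53\right) \left(- \frac{1}{11}\right) = - \frac{143}{12} - \frac{53}{11} = - \frac{2209}{132}$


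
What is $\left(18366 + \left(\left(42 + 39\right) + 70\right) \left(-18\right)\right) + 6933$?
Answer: $22581$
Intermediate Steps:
$\left(18366 + \left(\left(42 + 39\right) + 70\right) \left(-18\right)\right) + 6933 = \left(18366 + \left(81 + 70\right) \left(-18\right)\right) + 6933 = \left(18366 + 151 \left(-18\right)\right) + 6933 = \left(18366 - 2718\right) + 6933 = 15648 + 6933 = 22581$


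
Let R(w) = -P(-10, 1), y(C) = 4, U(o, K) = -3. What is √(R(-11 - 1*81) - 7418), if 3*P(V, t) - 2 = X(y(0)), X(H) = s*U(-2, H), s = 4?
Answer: 2*I*√16683/3 ≈ 86.108*I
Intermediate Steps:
X(H) = -12 (X(H) = 4*(-3) = -12)
P(V, t) = -10/3 (P(V, t) = ⅔ + (⅓)*(-12) = ⅔ - 4 = -10/3)
R(w) = 10/3 (R(w) = -1*(-10/3) = 10/3)
√(R(-11 - 1*81) - 7418) = √(10/3 - 7418) = √(-22244/3) = 2*I*√16683/3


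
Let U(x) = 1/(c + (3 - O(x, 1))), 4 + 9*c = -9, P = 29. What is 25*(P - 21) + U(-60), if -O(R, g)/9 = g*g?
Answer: 19009/95 ≈ 200.09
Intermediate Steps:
O(R, g) = -9*g² (O(R, g) = -9*g*g = -9*g²)
c = -13/9 (c = -4/9 + (⅑)*(-9) = -4/9 - 1 = -13/9 ≈ -1.4444)
U(x) = 9/95 (U(x) = 1/(-13/9 + (3 - (-9)*1²)) = 1/(-13/9 + (3 - (-9))) = 1/(-13/9 + (3 - 1*(-9))) = 1/(-13/9 + (3 + 9)) = 1/(-13/9 + 12) = 1/(95/9) = 9/95)
25*(P - 21) + U(-60) = 25*(29 - 21) + 9/95 = 25*8 + 9/95 = 200 + 9/95 = 19009/95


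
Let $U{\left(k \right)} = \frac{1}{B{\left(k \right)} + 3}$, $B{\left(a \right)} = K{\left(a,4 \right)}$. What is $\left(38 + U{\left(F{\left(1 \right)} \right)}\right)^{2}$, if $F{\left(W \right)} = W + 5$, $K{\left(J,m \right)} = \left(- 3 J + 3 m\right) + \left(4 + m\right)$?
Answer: $\frac{36481}{25} \approx 1459.2$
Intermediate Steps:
$K{\left(J,m \right)} = 4 - 3 J + 4 m$
$F{\left(W \right)} = 5 + W$
$B{\left(a \right)} = 20 - 3 a$ ($B{\left(a \right)} = 4 - 3 a + 4 \cdot 4 = 4 - 3 a + 16 = 20 - 3 a$)
$U{\left(k \right)} = \frac{1}{23 - 3 k}$ ($U{\left(k \right)} = \frac{1}{\left(20 - 3 k\right) + 3} = \frac{1}{23 - 3 k}$)
$\left(38 + U{\left(F{\left(1 \right)} \right)}\right)^{2} = \left(38 - \frac{1}{-23 + 3 \left(5 + 1\right)}\right)^{2} = \left(38 - \frac{1}{-23 + 3 \cdot 6}\right)^{2} = \left(38 - \frac{1}{-23 + 18}\right)^{2} = \left(38 - \frac{1}{-5}\right)^{2} = \left(38 - - \frac{1}{5}\right)^{2} = \left(38 + \frac{1}{5}\right)^{2} = \left(\frac{191}{5}\right)^{2} = \frac{36481}{25}$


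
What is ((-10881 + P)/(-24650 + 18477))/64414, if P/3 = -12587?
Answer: 24321/198813811 ≈ 0.00012233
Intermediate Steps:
P = -37761 (P = 3*(-12587) = -37761)
((-10881 + P)/(-24650 + 18477))/64414 = ((-10881 - 37761)/(-24650 + 18477))/64414 = -48642/(-6173)*(1/64414) = -48642*(-1/6173)*(1/64414) = (48642/6173)*(1/64414) = 24321/198813811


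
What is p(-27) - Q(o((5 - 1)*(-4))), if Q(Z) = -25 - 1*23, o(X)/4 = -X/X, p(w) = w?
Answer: 21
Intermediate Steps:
o(X) = -4 (o(X) = 4*(-X/X) = 4*(-1*1) = 4*(-1) = -4)
Q(Z) = -48 (Q(Z) = -25 - 23 = -48)
p(-27) - Q(o((5 - 1)*(-4))) = -27 - 1*(-48) = -27 + 48 = 21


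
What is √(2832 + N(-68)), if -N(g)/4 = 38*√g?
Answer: 4*√(177 - 19*I*√17) ≈ 54.447 - 11.51*I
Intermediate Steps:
N(g) = -152*√g
√(2832 + N(-68)) = √(2832 - 304*I*√17)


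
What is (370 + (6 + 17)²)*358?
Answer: 321842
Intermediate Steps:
(370 + (6 + 17)²)*358 = (370 + 23²)*358 = (370 + 529)*358 = 899*358 = 321842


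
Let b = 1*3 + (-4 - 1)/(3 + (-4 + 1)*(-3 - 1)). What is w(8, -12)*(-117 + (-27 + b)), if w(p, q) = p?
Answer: -3392/3 ≈ -1130.7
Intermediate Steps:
b = 8/3 (b = 3 - 5/(3 - 3*(-4)) = 3 - 5/(3 + 12) = 3 - 5/15 = 3 - 5*1/15 = 3 - ⅓ = 8/3 ≈ 2.6667)
w(8, -12)*(-117 + (-27 + b)) = 8*(-117 + (-27 + 8/3)) = 8*(-117 - 73/3) = 8*(-424/3) = -3392/3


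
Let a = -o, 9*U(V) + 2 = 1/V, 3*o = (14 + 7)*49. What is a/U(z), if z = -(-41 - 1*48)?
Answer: 91581/59 ≈ 1552.2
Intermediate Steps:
o = 343 (o = ((14 + 7)*49)/3 = (21*49)/3 = (1/3)*1029 = 343)
z = 89 (z = -(-41 - 48) = -1*(-89) = 89)
U(V) = -2/9 + 1/(9*V)
a = -343 (a = -1*343 = -343)
a/U(z) = -343*801/(1 - 2*89) = -343*801/(1 - 178) = -343/((1/9)*(1/89)*(-177)) = -343/(-59/267) = -343*(-267/59) = 91581/59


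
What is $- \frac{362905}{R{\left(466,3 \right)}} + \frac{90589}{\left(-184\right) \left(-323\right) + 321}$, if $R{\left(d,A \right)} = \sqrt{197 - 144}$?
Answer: $\frac{90589}{59753} - \frac{362905 \sqrt{53}}{53} \approx -49847.0$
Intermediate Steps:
$R{\left(d,A \right)} = \sqrt{53}$
$- \frac{362905}{R{\left(466,3 \right)}} + \frac{90589}{\left(-184\right) \left(-323\right) + 321} = - \frac{362905}{\sqrt{53}} + \frac{90589}{\left(-184\right) \left(-323\right) + 321} = - 362905 \frac{\sqrt{53}}{53} + \frac{90589}{59432 + 321} = - \frac{362905 \sqrt{53}}{53} + \frac{90589}{59753} = \frac{90589}{59753} - \frac{362905 \sqrt{53}}{53}$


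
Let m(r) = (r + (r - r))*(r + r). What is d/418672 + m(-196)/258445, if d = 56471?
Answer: 46762054699/108203685040 ≈ 0.43217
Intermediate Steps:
m(r) = 2*r**2 (m(r) = (r + 0)*(2*r) = r*(2*r) = 2*r**2)
d/418672 + m(-196)/258445 = 56471/418672 + (2*(-196)**2)/258445 = 56471*(1/418672) + (2*38416)*(1/258445) = 56471/418672 + 76832*(1/258445) = 56471/418672 + 76832/258445 = 46762054699/108203685040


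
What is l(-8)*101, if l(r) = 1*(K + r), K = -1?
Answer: -909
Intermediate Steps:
l(r) = -1 + r (l(r) = 1*(-1 + r) = -1 + r)
l(-8)*101 = (-1 - 8)*101 = -9*101 = -909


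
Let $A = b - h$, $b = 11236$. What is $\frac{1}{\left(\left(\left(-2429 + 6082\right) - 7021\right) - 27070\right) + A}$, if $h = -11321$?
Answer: $- \frac{1}{7881} \approx -0.00012689$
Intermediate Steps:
$A = 22557$ ($A = 11236 - -11321 = 11236 + 11321 = 22557$)
$\frac{1}{\left(\left(\left(-2429 + 6082\right) - 7021\right) - 27070\right) + A} = \frac{1}{\left(\left(\left(-2429 + 6082\right) - 7021\right) - 27070\right) + 22557} = \frac{1}{\left(\left(3653 - 7021\right) - 27070\right) + 22557} = \frac{1}{\left(-3368 - 27070\right) + 22557} = \frac{1}{-30438 + 22557} = \frac{1}{-7881} = - \frac{1}{7881}$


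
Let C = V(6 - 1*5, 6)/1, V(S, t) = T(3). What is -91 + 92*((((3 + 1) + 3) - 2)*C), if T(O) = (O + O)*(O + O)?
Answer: 16469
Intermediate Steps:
T(O) = 4*O**2 (T(O) = (2*O)*(2*O) = 4*O**2)
V(S, t) = 36 (V(S, t) = 4*3**2 = 4*9 = 36)
C = 36 (C = 36/1 = 36*1 = 36)
-91 + 92*((((3 + 1) + 3) - 2)*C) = -91 + 92*((((3 + 1) + 3) - 2)*36) = -91 + 92*(((4 + 3) - 2)*36) = -91 + 92*((7 - 2)*36) = -91 + 92*(5*36) = -91 + 92*180 = -91 + 16560 = 16469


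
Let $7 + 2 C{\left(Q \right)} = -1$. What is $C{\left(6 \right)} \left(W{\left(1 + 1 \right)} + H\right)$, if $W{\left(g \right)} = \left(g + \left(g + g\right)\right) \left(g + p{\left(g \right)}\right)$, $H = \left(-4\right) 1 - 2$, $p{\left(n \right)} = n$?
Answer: $-72$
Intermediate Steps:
$C{\left(Q \right)} = -4$ ($C{\left(Q \right)} = - \frac{7}{2} + \frac{1}{2} \left(-1\right) = - \frac{7}{2} - \frac{1}{2} = -4$)
$H = -6$ ($H = -4 - 2 = -6$)
$W{\left(g \right)} = 6 g^{2}$ ($W{\left(g \right)} = \left(g + \left(g + g\right)\right) \left(g + g\right) = \left(g + 2 g\right) 2 g = 3 g 2 g = 6 g^{2}$)
$C{\left(6 \right)} \left(W{\left(1 + 1 \right)} + H\right) = - 4 \left(6 \left(1 + 1\right)^{2} - 6\right) = - 4 \left(6 \cdot 2^{2} - 6\right) = - 4 \left(6 \cdot 4 - 6\right) = - 4 \left(24 - 6\right) = \left(-4\right) 18 = -72$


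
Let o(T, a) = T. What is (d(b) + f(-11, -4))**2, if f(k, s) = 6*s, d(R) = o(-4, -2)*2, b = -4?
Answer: 1024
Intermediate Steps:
d(R) = -8 (d(R) = -4*2 = -8)
(d(b) + f(-11, -4))**2 = (-8 + 6*(-4))**2 = (-8 - 24)**2 = (-32)**2 = 1024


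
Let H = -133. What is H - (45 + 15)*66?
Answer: -4093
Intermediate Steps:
H - (45 + 15)*66 = -133 - (45 + 15)*66 = -133 - 60*66 = -133 - 1*3960 = -133 - 3960 = -4093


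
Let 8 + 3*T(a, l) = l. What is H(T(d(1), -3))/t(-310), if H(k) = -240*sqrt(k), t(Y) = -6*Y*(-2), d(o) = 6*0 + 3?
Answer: 2*I*sqrt(33)/93 ≈ 0.12354*I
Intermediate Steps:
d(o) = 3 (d(o) = 0 + 3 = 3)
T(a, l) = -8/3 + l/3
t(Y) = 12*Y
H(T(d(1), -3))/t(-310) = (-240*sqrt(-8/3 + (1/3)*(-3)))/((12*(-310))) = -240*sqrt(-8/3 - 1)/(-3720) = -80*I*sqrt(33)*(-1/3720) = 2*I*sqrt(33)/93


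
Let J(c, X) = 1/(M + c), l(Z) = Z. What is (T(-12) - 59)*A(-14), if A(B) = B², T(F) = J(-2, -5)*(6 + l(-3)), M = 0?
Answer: -11858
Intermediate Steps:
J(c, X) = 1/c (J(c, X) = 1/(0 + c) = 1/c)
T(F) = -3/2 (T(F) = (6 - 3)/(-2) = -½*3 = -3/2)
(T(-12) - 59)*A(-14) = (-3/2 - 59)*(-14)² = -121/2*196 = -11858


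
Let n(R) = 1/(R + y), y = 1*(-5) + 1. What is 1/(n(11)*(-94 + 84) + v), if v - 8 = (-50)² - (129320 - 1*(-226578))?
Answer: -7/2473740 ≈ -2.8297e-6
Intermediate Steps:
y = -4 (y = -5 + 1 = -4)
n(R) = 1/(-4 + R) (n(R) = 1/(R - 4) = 1/(-4 + R))
v = -353390 (v = 8 + ((-50)² - (129320 - 1*(-226578))) = 8 + (2500 - (129320 + 226578)) = 8 + (2500 - 1*355898) = 8 + (2500 - 355898) = 8 - 353398 = -353390)
1/(n(11)*(-94 + 84) + v) = 1/((-94 + 84)/(-4 + 11) - 353390) = 1/(-10/7 - 353390) = 1/(-2473740/7) = -7/2473740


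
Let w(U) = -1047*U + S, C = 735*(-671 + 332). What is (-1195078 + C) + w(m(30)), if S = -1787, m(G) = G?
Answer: -1477440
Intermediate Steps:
C = -249165 (C = 735*(-339) = -249165)
w(U) = -1787 - 1047*U (w(U) = -1047*U - 1787 = -1787 - 1047*U)
(-1195078 + C) + w(m(30)) = (-1195078 - 249165) + (-1787 - 1047*30) = -1444243 + (-1787 - 31410) = -1444243 - 33197 = -1477440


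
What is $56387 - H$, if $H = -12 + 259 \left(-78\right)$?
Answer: $76601$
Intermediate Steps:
$H = -20214$ ($H = -12 - 20202 = -20214$)
$56387 - H = 56387 - -20214 = 56387 + 20214 = 76601$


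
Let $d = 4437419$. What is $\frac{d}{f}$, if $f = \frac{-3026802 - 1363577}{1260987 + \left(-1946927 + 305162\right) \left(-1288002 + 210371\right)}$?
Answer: $- \frac{1121537442787132734}{627197} \approx -1.7882 \cdot 10^{12}$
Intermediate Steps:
$f = - \frac{4390379}{1769218119702}$ ($f = - \frac{4390379}{1260987 - -1769216858715} = - \frac{4390379}{1260987 + 1769216858715} = - \frac{4390379}{1769218119702} \approx -2.4815 \cdot 10^{-6}$)
$\frac{d}{f} = \frac{4437419}{- \frac{4390379}{1769218119702}} = 4437419 \left(- \frac{1769218119702}{4390379}\right) = - \frac{1121537442787132734}{627197}$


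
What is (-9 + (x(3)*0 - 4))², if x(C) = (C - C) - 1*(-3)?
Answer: 169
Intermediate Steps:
x(C) = 3 (x(C) = 0 + 3 = 3)
(-9 + (x(3)*0 - 4))² = (-9 + (3*0 - 4))² = (-9 + (0 - 4))² = (-9 - 4)² = (-13)² = 169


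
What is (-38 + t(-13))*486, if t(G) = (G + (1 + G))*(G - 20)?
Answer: 382482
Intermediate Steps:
t(G) = (1 + 2*G)*(-20 + G)
(-38 + t(-13))*486 = (-38 + (-20 - 39*(-13) + 2*(-13)²))*486 = (-38 + (-20 + 507 + 2*169))*486 = (-38 + (-20 + 507 + 338))*486 = (-38 + 825)*486 = 787*486 = 382482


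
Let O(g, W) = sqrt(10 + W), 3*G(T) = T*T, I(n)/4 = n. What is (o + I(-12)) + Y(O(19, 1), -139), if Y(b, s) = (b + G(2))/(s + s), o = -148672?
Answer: -62016242/417 - sqrt(11)/278 ≈ -1.4872e+5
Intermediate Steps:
I(n) = 4*n
G(T) = T**2/3 (G(T) = (T*T)/3 = T**2/3)
Y(b, s) = (4/3 + b)/(2*s) (Y(b, s) = (b + (1/3)*2**2)/(s + s) = (b + (1/3)*4)/((2*s)) = (b + 4/3)*(1/(2*s)) = (4/3 + b)*(1/(2*s)) = (4/3 + b)/(2*s))
(o + I(-12)) + Y(O(19, 1), -139) = (-148672 + 4*(-12)) + (1/6)*(4 + 3*sqrt(10 + 1))/(-139) = (-148672 - 48) + (1/6)*(-1/139)*(4 + 3*sqrt(11)) = -148720 + (-2/417 - sqrt(11)/278) = -62016242/417 - sqrt(11)/278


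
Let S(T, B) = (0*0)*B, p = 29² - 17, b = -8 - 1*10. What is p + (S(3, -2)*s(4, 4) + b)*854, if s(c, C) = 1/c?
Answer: -14548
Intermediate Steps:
b = -18 (b = -8 - 10 = -18)
p = 824 (p = 841 - 17 = 824)
s(c, C) = 1/c
S(T, B) = 0 (S(T, B) = 0*B = 0)
p + (S(3, -2)*s(4, 4) + b)*854 = 824 + (0/4 - 18)*854 = 824 + (0*(¼) - 18)*854 = 824 + (0 - 18)*854 = 824 - 18*854 = 824 - 15372 = -14548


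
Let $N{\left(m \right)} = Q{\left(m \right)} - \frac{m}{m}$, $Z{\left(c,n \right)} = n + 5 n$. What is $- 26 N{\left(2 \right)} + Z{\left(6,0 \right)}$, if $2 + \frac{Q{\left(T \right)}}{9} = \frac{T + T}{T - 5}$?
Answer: $806$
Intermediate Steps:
$Q{\left(T \right)} = -18 + \frac{18 T}{-5 + T}$ ($Q{\left(T \right)} = -18 + 9 \frac{T + T}{T - 5} = -18 + 9 \frac{2 T}{-5 + T} = -18 + \frac{18 T}{-5 + T}$)
$Z{\left(c,n \right)} = 6 n$
$N{\left(m \right)} = -1 + \frac{90}{-5 + m}$ ($N{\left(m \right)} = \frac{90}{-5 + m} - \frac{m}{m} = \frac{90}{-5 + m} - 1 = -1 + \frac{90}{-5 + m}$)
$- 26 N{\left(2 \right)} + Z{\left(6,0 \right)} = - 26 \frac{95 - 2}{-5 + 2} + 6 \cdot 0 = - 26 \frac{95 - 2}{-3} + 0 = - 26 \left(\left(- \frac{1}{3}\right) 93\right) + 0 = \left(-26\right) \left(-31\right) + 0 = 806 + 0 = 806$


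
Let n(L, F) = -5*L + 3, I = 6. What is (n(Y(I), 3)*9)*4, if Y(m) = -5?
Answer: 1008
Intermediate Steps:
n(L, F) = 3 - 5*L
(n(Y(I), 3)*9)*4 = ((3 - 5*(-5))*9)*4 = ((3 + 25)*9)*4 = (28*9)*4 = 252*4 = 1008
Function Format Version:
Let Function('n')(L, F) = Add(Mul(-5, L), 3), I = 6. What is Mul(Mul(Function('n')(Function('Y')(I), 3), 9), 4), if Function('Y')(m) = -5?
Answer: 1008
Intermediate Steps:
Function('n')(L, F) = Add(3, Mul(-5, L))
Mul(Mul(Function('n')(Function('Y')(I), 3), 9), 4) = Mul(Mul(Add(3, Mul(-5, -5)), 9), 4) = Mul(Mul(Add(3, 25), 9), 4) = Mul(Mul(28, 9), 4) = Mul(252, 4) = 1008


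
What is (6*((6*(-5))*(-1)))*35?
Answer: 6300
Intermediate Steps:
(6*((6*(-5))*(-1)))*35 = (6*(-30*(-1)))*35 = (6*30)*35 = 180*35 = 6300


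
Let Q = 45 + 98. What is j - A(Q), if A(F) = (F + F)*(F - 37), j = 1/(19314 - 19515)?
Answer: -6093517/201 ≈ -30316.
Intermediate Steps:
j = -1/201 (j = 1/(-201) = -1/201 ≈ -0.0049751)
Q = 143
A(F) = 2*F*(-37 + F) (A(F) = (2*F)*(-37 + F) = 2*F*(-37 + F))
j - A(Q) = -1/201 - 2*143*(-37 + 143) = -1/201 - 2*143*106 = -1/201 - 1*30316 = -1/201 - 30316 = -6093517/201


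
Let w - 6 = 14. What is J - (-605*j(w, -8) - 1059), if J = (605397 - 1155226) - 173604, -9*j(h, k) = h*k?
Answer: -6404566/9 ≈ -7.1162e+5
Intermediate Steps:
w = 20 (w = 6 + 14 = 20)
j(h, k) = -h*k/9
J = -723433 (J = -549829 - 173604 = -723433)
J - (-605*j(w, -8) - 1059) = -723433 - (-(-605)*20*(-8)/9 - 1059) = -723433 - (-605*160/9 - 1059) = -723433 - (-96800/9 - 1059) = -723433 - 1*(-106331/9) = -723433 + 106331/9 = -6404566/9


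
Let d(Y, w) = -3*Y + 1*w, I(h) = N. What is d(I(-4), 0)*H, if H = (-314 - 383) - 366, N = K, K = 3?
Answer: 9567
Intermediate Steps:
N = 3
I(h) = 3
d(Y, w) = w - 3*Y (d(Y, w) = -3*Y + w = w - 3*Y)
H = -1063 (H = -697 - 366 = -1063)
d(I(-4), 0)*H = (0 - 3*3)*(-1063) = (0 - 9)*(-1063) = -9*(-1063) = 9567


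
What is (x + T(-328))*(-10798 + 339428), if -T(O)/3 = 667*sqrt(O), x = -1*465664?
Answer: -153031160320 - 1315177260*I*sqrt(82) ≈ -1.5303e+11 - 1.1909e+10*I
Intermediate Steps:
x = -465664
T(O) = -2001*sqrt(O)
(x + T(-328))*(-10798 + 339428) = (-465664 - 4002*I*sqrt(82))*(-10798 + 339428) = (-465664 - 4002*I*sqrt(82))*328630 = -153031160320 - 1315177260*I*sqrt(82)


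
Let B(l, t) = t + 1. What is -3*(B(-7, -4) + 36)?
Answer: -99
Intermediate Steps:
B(l, t) = 1 + t
-3*(B(-7, -4) + 36) = -3*((1 - 4) + 36) = -3*(-3 + 36) = -3*33 = -99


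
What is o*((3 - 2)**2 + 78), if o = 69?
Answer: 5451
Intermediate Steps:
o*((3 - 2)**2 + 78) = 69*((3 - 2)**2 + 78) = 69*(1**2 + 78) = 69*(1 + 78) = 69*79 = 5451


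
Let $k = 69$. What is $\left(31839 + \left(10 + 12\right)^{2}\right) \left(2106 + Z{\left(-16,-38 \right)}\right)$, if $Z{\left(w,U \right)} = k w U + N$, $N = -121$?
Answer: $1420175651$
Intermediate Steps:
$Z{\left(w,U \right)} = -121 + 69 U w$ ($Z{\left(w,U \right)} = 69 w U - 121 = 69 U w - 121 = -121 + 69 U w$)
$\left(31839 + \left(10 + 12\right)^{2}\right) \left(2106 + Z{\left(-16,-38 \right)}\right) = \left(31839 + \left(10 + 12\right)^{2}\right) \left(2106 - \left(121 + 2622 \left(-16\right)\right)\right) = \left(31839 + 22^{2}\right) \left(2106 + \left(-121 + 41952\right)\right) = \left(31839 + 484\right) \left(2106 + 41831\right) = 32323 \cdot 43937 = 1420175651$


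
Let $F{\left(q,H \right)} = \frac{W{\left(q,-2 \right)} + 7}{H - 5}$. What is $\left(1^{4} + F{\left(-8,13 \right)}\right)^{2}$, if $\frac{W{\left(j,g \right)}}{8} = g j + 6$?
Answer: $\frac{36481}{64} \approx 570.02$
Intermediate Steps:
$W{\left(j,g \right)} = 48 + 8 g j$ ($W{\left(j,g \right)} = 8 \left(g j + 6\right) = 8 \left(6 + g j\right) = 48 + 8 g j$)
$F{\left(q,H \right)} = \frac{55 - 16 q}{-5 + H}$ ($F{\left(q,H \right)} = \frac{\left(48 + 8 \left(-2\right) q\right) + 7}{H - 5} = \frac{\left(48 - 16 q\right) + 7}{-5 + H} = \frac{55 - 16 q}{-5 + H}$)
$\left(1^{4} + F{\left(-8,13 \right)}\right)^{2} = \left(1^{4} + \frac{55 - -128}{-5 + 13}\right)^{2} = \left(1 + \frac{55 + 128}{8}\right)^{2} = \left(1 + \frac{1}{8} \cdot 183\right)^{2} = \left(1 + \frac{183}{8}\right)^{2} = \left(\frac{191}{8}\right)^{2} = \frac{36481}{64}$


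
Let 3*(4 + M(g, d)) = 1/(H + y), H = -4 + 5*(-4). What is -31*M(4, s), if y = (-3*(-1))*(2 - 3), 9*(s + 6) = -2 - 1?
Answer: 10075/81 ≈ 124.38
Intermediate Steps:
H = -24 (H = -4 - 20 = -24)
s = -19/3 (s = -6 + (-2 - 1)/9 = -6 + (⅑)*(-3) = -6 - ⅓ = -19/3 ≈ -6.3333)
y = -3 (y = 3*(-1) = -3)
M(g, d) = -325/81 (M(g, d) = -4 + 1/(3*(-24 - 3)) = -4 + (⅓)/(-27) = -4 + (⅓)*(-1/27) = -4 - 1/81 = -325/81)
-31*M(4, s) = -31*(-325/81) = 10075/81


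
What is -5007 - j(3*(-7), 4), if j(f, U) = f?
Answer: -4986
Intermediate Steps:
-5007 - j(3*(-7), 4) = -5007 - 3*(-7) = -5007 - 1*(-21) = -5007 + 21 = -4986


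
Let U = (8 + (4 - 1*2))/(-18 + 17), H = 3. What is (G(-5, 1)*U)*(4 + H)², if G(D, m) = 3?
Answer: -1470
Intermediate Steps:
U = -10 (U = (8 + (4 - 2))/(-1) = (8 + 2)*(-1) = 10*(-1) = -10)
(G(-5, 1)*U)*(4 + H)² = (3*(-10))*(4 + 3)² = -30*7² = -30*49 = -1470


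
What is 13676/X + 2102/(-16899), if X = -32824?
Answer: -75026693/138673194 ≈ -0.54103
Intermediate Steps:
13676/X + 2102/(-16899) = 13676/(-32824) + 2102/(-16899) = 13676*(-1/32824) + 2102*(-1/16899) = -3419/8206 - 2102/16899 = -75026693/138673194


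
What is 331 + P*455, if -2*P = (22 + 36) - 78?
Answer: 4881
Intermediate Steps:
P = 10 (P = -((22 + 36) - 78)/2 = -(58 - 78)/2 = -½*(-20) = 10)
331 + P*455 = 331 + 10*455 = 331 + 4550 = 4881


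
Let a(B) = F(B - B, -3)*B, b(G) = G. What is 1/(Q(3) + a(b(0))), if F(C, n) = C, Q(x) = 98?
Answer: 1/98 ≈ 0.010204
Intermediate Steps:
a(B) = 0 (a(B) = (B - B)*B = 0*B = 0)
1/(Q(3) + a(b(0))) = 1/(98 + 0) = 1/98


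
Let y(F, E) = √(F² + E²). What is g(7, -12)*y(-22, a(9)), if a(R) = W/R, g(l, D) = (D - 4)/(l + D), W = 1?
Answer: 16*√39205/45 ≈ 70.401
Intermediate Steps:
g(l, D) = (-4 + D)/(D + l)
a(R) = 1/R
y(F, E) = √(E² + F²)
g(7, -12)*y(-22, a(9)) = ((-4 - 12)/(-12 + 7))*√((1/9)² + (-22)²) = (-16/(-5))*√((⅑)² + 484) = (-⅕*(-16))*√(1/81 + 484) = 16*√(39205/81)/5 = 16*(√39205/9)/5 = 16*√39205/45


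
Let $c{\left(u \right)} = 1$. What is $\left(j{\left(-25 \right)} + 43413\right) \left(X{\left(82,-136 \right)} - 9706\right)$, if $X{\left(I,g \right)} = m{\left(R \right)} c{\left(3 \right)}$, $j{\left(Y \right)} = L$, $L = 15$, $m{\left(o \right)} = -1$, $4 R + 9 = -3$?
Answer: $-421555596$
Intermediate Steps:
$R = -3$ ($R = - \frac{9}{4} + \frac{1}{4} \left(-3\right) = - \frac{9}{4} - \frac{3}{4} = -3$)
$j{\left(Y \right)} = 15$
$X{\left(I,g \right)} = -1$ ($X{\left(I,g \right)} = \left(-1\right) 1 = -1$)
$\left(j{\left(-25 \right)} + 43413\right) \left(X{\left(82,-136 \right)} - 9706\right) = \left(15 + 43413\right) \left(-1 - 9706\right) = 43428 \left(-9707\right) = -421555596$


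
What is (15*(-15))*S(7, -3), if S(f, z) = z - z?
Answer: 0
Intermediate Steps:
S(f, z) = 0
(15*(-15))*S(7, -3) = (15*(-15))*0 = -225*0 = 0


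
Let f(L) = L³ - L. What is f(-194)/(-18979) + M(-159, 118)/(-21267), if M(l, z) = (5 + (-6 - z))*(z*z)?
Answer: 10983633862/23742729 ≈ 462.61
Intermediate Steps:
M(l, z) = z²*(-1 - z) (M(l, z) = (-1 - z)*z² = z²*(-1 - z))
f(-194)/(-18979) + M(-159, 118)/(-21267) = ((-194)³ - 1*(-194))/(-18979) + (118²*(-1 - 1*118))/(-21267) = (-7301384 + 194)*(-1/18979) + (13924*(-1 - 118))*(-1/21267) = -7301190*(-1/18979) + (13924*(-119))*(-1/21267) = 7301190/18979 - 1656956*(-1/21267) = 7301190/18979 + 97468/1251 = 10983633862/23742729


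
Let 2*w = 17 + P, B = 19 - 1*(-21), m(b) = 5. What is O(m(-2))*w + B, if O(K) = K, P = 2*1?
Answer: 175/2 ≈ 87.500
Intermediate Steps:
P = 2
B = 40 (B = 19 + 21 = 40)
w = 19/2 (w = (17 + 2)/2 = (½)*19 = 19/2 ≈ 9.5000)
O(m(-2))*w + B = 5*(19/2) + 40 = 95/2 + 40 = 175/2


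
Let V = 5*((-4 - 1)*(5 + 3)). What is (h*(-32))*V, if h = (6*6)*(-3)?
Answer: -691200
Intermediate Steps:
V = -200 (V = 5*(-5*8) = 5*(-40) = -200)
h = -108 (h = 36*(-3) = -108)
(h*(-32))*V = -108*(-32)*(-200) = 3456*(-200) = -691200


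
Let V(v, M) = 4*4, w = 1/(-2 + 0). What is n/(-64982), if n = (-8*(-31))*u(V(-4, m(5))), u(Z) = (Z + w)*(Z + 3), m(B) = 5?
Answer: -36518/32491 ≈ -1.1239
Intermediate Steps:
w = -½ (w = 1/(-2) = -½ ≈ -0.50000)
V(v, M) = 16
u(Z) = (3 + Z)*(-½ + Z) (u(Z) = (Z - ½)*(Z + 3) = (-½ + Z)*(3 + Z) = (3 + Z)*(-½ + Z))
n = 73036 (n = (-8*(-31))*(-3/2 + 16² + (5/2)*16) = 248*(-3/2 + 256 + 40) = 248*(589/2) = 73036)
n/(-64982) = 73036/(-64982) = 73036*(-1/64982) = -36518/32491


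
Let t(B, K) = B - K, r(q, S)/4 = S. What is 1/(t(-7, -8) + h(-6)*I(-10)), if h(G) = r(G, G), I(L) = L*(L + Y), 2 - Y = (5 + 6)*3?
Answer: -1/9839 ≈ -0.00010164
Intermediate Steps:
Y = -31 (Y = 2 - (5 + 6)*3 = 2 - 11*3 = 2 - 1*33 = 2 - 33 = -31)
r(q, S) = 4*S
I(L) = L*(-31 + L) (I(L) = L*(L - 31) = L*(-31 + L))
h(G) = 4*G
1/(t(-7, -8) + h(-6)*I(-10)) = 1/((-7 - 1*(-8)) + (4*(-6))*(-10*(-31 - 10))) = 1/((-7 + 8) - (-240)*(-41)) = 1/(1 - 24*410) = 1/(1 - 9840) = 1/(-9839) = -1/9839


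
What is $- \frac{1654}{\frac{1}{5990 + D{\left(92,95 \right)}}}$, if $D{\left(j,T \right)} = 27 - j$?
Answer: $-9799950$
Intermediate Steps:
$- \frac{1654}{\frac{1}{5990 + D{\left(92,95 \right)}}} = - \frac{1654}{\frac{1}{5990 + \left(27 - 92\right)}} = - \frac{1654}{\frac{1}{5990 - 65}} = - \frac{1654}{\frac{1}{5925}} = - 1654 \frac{1}{\frac{1}{5925}} = \left(-1654\right) 5925 = -9799950$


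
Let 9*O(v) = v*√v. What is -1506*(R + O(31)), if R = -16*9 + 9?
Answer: 203310 - 15562*√31/3 ≈ 1.7443e+5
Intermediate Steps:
O(v) = v^(3/2)/9 (O(v) = (v*√v)/9 = v^(3/2)/9)
R = -135 (R = -144 + 9 = -135)
-1506*(R + O(31)) = -1506*(-135 + 31^(3/2)/9) = -1506*(-135 + (31*√31)/9) = -1506*(-135 + 31*√31/9) = 203310 - 15562*√31/3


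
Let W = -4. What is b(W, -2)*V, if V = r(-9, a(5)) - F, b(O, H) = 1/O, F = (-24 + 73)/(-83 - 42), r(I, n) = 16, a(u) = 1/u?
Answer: -2049/500 ≈ -4.0980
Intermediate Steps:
a(u) = 1/u
F = -49/125 (F = 49/(-125) = 49*(-1/125) = -49/125 ≈ -0.39200)
V = 2049/125 (V = 16 - 1*(-49/125) = 16 + 49/125 = 2049/125 ≈ 16.392)
b(W, -2)*V = (2049/125)/(-4) = -¼*2049/125 = -2049/500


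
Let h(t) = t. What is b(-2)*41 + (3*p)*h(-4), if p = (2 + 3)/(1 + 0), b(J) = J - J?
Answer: -60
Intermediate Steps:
b(J) = 0
p = 5 (p = 5/1 = 5*1 = 5)
b(-2)*41 + (3*p)*h(-4) = 0*41 + (3*5)*(-4) = 0 + 15*(-4) = 0 - 60 = -60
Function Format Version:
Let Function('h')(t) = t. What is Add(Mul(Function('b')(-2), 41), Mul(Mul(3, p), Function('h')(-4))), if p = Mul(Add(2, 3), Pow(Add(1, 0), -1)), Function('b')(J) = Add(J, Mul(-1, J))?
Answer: -60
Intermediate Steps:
Function('b')(J) = 0
p = 5 (p = Mul(5, Pow(1, -1)) = Mul(5, 1) = 5)
Add(Mul(Function('b')(-2), 41), Mul(Mul(3, p), Function('h')(-4))) = Add(Mul(0, 41), Mul(Mul(3, 5), -4)) = Add(0, Mul(15, -4)) = Add(0, -60) = -60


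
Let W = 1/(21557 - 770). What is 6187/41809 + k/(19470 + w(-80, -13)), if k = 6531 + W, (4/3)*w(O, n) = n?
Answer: 32715008626057/67650342968403 ≈ 0.48359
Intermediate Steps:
w(O, n) = 3*n/4
W = 1/20787 ≈ 4.8107e-5
k = 135759898/20787 (k = 6531 + 1/20787 = 135759898/20787 ≈ 6531.0)
6187/41809 + k/(19470 + w(-80, -13)) = 6187/41809 + 135759898/(20787*(19470 + (¾)*(-13))) = 6187*(1/41809) + 135759898/(20787*(19470 - 39/4)) = 6187/41809 + 135759898/(20787*(77841/4)) = 6187/41809 + (135759898/20787)*(4/77841) = 6187/41809 + 543039592/1618080867 = 32715008626057/67650342968403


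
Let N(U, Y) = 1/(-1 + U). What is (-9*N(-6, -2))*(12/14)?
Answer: 54/49 ≈ 1.1020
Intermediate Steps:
(-9*N(-6, -2))*(12/14) = (-9/(-1 - 6))*(12/14) = (-9/(-7))*(12*(1/14)) = -9*(-1/7)*(6/7) = (9/7)*(6/7) = 54/49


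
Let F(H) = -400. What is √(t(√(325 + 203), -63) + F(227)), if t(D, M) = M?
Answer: I*√463 ≈ 21.517*I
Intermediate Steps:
√(t(√(325 + 203), -63) + F(227)) = √(-63 - 400) = √(-463) = I*√463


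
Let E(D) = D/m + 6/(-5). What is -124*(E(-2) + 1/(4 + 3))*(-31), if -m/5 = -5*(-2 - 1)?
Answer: -2079604/525 ≈ -3961.1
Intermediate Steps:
m = -75 (m = -(-25)*(-2 - 1) = -(-25)*(-3) = -5*15 = -75)
E(D) = -6/5 - D/75 (E(D) = D/(-75) + 6/(-5) = D*(-1/75) + 6*(-⅕) = -D/75 - 6/5 = -6/5 - D/75)
-124*(E(-2) + 1/(4 + 3))*(-31) = -124*((-6/5 - 1/75*(-2)) + 1/(4 + 3))*(-31) = -124*((-6/5 + 2/75) + 1/7)*(-31) = -124*(-88/75 + 1*(⅐))*(-31) = -124*(-88/75 + ⅐)*(-31) = -(-67084)*(-31)/525 = -124*16771/525 = -2079604/525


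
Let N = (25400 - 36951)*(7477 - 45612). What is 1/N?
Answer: 1/440497385 ≈ 2.2702e-9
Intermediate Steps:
N = 440497385 (N = -11551*(-38135) = 440497385)
1/N = 1/440497385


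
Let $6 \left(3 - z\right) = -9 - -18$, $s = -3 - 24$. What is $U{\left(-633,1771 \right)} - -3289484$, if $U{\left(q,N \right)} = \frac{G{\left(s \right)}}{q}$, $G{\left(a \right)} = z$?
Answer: $\frac{1388162247}{422} \approx 3.2895 \cdot 10^{6}$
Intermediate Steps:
$s = -27$ ($s = -3 - 24 = -27$)
$z = \frac{3}{2}$ ($z = 3 - \frac{-9 - -18}{6} = 3 - \frac{-9 + 18}{6} = 3 - \frac{3}{2} = \frac{3}{2} \approx 1.5$)
$G{\left(a \right)} = \frac{3}{2}$
$U{\left(q,N \right)} = \frac{3}{2 q}$
$U{\left(-633,1771 \right)} - -3289484 = \frac{3}{2 \left(-633\right)} - -3289484 = \frac{3}{2} \left(- \frac{1}{633}\right) + 3289484 = - \frac{1}{422} + 3289484 = \frac{1388162247}{422}$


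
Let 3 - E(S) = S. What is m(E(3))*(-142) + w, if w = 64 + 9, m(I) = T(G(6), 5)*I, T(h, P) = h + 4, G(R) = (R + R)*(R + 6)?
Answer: 73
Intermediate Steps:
E(S) = 3 - S
G(R) = 2*R*(6 + R) (G(R) = (2*R)*(6 + R) = 2*R*(6 + R))
T(h, P) = 4 + h
m(I) = 148*I (m(I) = (4 + 2*6*(6 + 6))*I = (4 + 2*6*12)*I = (4 + 144)*I = 148*I)
w = 73
m(E(3))*(-142) + w = (148*(3 - 1*3))*(-142) + 73 = (148*(3 - 3))*(-142) + 73 = (148*0)*(-142) + 73 = 0*(-142) + 73 = 0 + 73 = 73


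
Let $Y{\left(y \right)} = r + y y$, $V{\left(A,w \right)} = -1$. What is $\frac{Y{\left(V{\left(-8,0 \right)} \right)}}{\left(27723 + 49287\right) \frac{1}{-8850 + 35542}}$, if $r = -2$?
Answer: $- \frac{13346}{38505} \approx -0.3466$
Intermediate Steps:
$Y{\left(y \right)} = -2 + y^{2}$ ($Y{\left(y \right)} = -2 + y y = -2 + y^{2}$)
$\frac{Y{\left(V{\left(-8,0 \right)} \right)}}{\left(27723 + 49287\right) \frac{1}{-8850 + 35542}} = \frac{-2 + \left(-1\right)^{2}}{\left(27723 + 49287\right) \frac{1}{-8850 + 35542}} = \frac{-2 + 1}{77010 \cdot \frac{1}{26692}} = - \frac{1}{77010 \cdot \frac{1}{26692}} = - \frac{1}{\frac{38505}{13346}} = \left(-1\right) \frac{13346}{38505} = - \frac{13346}{38505}$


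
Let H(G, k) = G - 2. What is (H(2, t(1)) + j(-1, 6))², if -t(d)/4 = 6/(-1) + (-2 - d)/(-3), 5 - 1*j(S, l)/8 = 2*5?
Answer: 1600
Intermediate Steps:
j(S, l) = -40 (j(S, l) = 40 - 16*5 = 40 - 8*10 = 40 - 80 = -40)
t(d) = 64/3 - 4*d/3 (t(d) = -4*(6/(-1) + (-2 - d)/(-3)) = -4*(6*(-1) + (-2 - d)*(-⅓)) = -4*(-6 + (⅔ + d/3)) = -4*(-16/3 + d/3) = 64/3 - 4*d/3)
H(G, k) = -2 + G
(H(2, t(1)) + j(-1, 6))² = ((-2 + 2) - 40)² = (0 - 40)² = (-40)² = 1600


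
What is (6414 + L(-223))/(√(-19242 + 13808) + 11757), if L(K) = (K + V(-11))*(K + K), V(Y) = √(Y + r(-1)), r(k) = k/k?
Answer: 1244737104/138232483 - 892*√13585/138232483 - 5243622*I*√10/138232483 - 105872*I*√5434/138232483 ≈ 9.0039 - 0.17641*I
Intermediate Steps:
r(k) = 1
V(Y) = √(1 + Y) (V(Y) = √(Y + 1) = √(1 + Y))
L(K) = 2*K*(K + I*√10) (L(K) = (K + √(1 - 11))*(K + K) = (K + √(-10))*(2*K) = (K + I*√10)*(2*K) = 2*K*(K + I*√10))
(6414 + L(-223))/(√(-19242 + 13808) + 11757) = (6414 + 2*(-223)*(-223 + I*√10))/(√(-19242 + 13808) + 11757) = (6414 + (99458 - 446*I*√10))/(√(-5434) + 11757) = (105872 - 446*I*√10)/(I*√5434 + 11757) = (105872 - 446*I*√10)/(11757 + I*√5434)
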